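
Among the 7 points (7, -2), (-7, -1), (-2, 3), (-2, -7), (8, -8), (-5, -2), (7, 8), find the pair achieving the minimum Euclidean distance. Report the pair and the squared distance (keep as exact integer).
Pair = ((-7, -1), (-5, -2)); squared distance = 5

Compute all C(7, 2) = 21 pairwise squared distances (x_i − x_j)² + (y_i − y_j)². The minimum is 5, attained by the pair ((-7, -1), (-5, -2)).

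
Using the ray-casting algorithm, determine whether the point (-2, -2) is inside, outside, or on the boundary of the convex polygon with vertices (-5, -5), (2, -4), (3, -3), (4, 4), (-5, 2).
The point (-2, -2) lies strictly inside the polygon

Cast a horizontal ray to the right from the query point and count how many polygon edges it crosses (each edge strictly once or zero times, handled with the usual half-open convention). 
Parity of crossings → odd ⇒ inside.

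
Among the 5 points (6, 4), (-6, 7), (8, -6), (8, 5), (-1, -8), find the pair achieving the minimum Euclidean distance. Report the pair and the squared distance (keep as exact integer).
Pair = ((6, 4), (8, 5)); squared distance = 5

Compute all C(5, 2) = 10 pairwise squared distances (x_i − x_j)² + (y_i − y_j)². The minimum is 5, attained by the pair ((6, 4), (8, 5)).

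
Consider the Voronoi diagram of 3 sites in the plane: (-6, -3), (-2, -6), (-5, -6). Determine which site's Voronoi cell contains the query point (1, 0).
Nearest site = (-2, -6)

The Voronoi cell of site s contains exactly those query points closer to s than to any other site. Compute squared distances from q = (1, 0) to each site:
  (-2 − 1)² + (-6 − 0)² = 45
  (-6 − 1)² + (-3 − 0)² = 58
  (-5 − 1)² + (-6 − 0)² = 72
Minimum is attained by (-2, -6), so q lies in its Voronoi cell.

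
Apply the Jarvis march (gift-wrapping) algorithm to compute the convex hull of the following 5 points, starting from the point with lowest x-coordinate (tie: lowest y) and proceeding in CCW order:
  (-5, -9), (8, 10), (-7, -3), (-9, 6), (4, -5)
Hull (CCW) = [(-9, 6), (-7, -3), (-5, -9), (4, -5), (8, 10)]

Jarvis march: at each step, from the current hull vertex p, select the next vertex q as the point such that every other point lies strictly to the left of (or on) the directed line p → q. (Equivalently: for every other point r, the cross product (q − p) × (r − p) ≥ 0.)
Starting point (lowest x, tie lowest y): (-9, 6). Wrap until returning to start. Resulting hull: (-9, 6), (-7, -3), (-5, -9), (4, -5), (8, 10).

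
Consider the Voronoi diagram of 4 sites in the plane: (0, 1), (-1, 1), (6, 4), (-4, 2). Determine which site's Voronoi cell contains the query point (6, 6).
Nearest site = (6, 4)

The Voronoi cell of site s contains exactly those query points closer to s than to any other site. Compute squared distances from q = (6, 6) to each site:
  (6 − 6)² + (4 − 6)² = 4
  (0 − 6)² + (1 − 6)² = 61
  (-1 − 6)² + (1 − 6)² = 74
  (-4 − 6)² + (2 − 6)² = 116
Minimum is attained by (6, 4), so q lies in its Voronoi cell.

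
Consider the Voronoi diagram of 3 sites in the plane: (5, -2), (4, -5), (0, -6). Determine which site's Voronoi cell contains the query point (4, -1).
Nearest site = (5, -2)

The Voronoi cell of site s contains exactly those query points closer to s than to any other site. Compute squared distances from q = (4, -1) to each site:
  (5 − 4)² + (-2 − -1)² = 2
  (4 − 4)² + (-5 − -1)² = 16
  (0 − 4)² + (-6 − -1)² = 41
Minimum is attained by (5, -2), so q lies in its Voronoi cell.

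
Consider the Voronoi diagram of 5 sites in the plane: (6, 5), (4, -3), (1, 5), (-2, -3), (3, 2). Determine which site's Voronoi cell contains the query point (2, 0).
Nearest site = (3, 2)

The Voronoi cell of site s contains exactly those query points closer to s than to any other site. Compute squared distances from q = (2, 0) to each site:
  (3 − 2)² + (2 − 0)² = 5
  (4 − 2)² + (-3 − 0)² = 13
  (-2 − 2)² + (-3 − 0)² = 25
  (1 − 2)² + (5 − 0)² = 26
  (6 − 2)² + (5 − 0)² = 41
Minimum is attained by (3, 2), so q lies in its Voronoi cell.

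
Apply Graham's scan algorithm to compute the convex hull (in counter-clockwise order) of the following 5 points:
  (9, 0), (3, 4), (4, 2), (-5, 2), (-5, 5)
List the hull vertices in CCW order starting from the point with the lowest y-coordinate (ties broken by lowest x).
Hull (CCW) = [(9, 0), (3, 4), (-5, 5), (-5, 2)]

Graham scan procedure:
  1. Find the pivot p₀ = point with lowest y (tie → lowest x): (9, 0).
  2. Sort the remaining points by polar angle around p₀.
  3. Walk through sorted points, maintaining a stack; pop the top while the last three entries make a non-left turn (cross product ≤ 0).
  4. Final stack is the convex hull in CCW order: (9, 0), (3, 4), (-5, 5), (-5, 2).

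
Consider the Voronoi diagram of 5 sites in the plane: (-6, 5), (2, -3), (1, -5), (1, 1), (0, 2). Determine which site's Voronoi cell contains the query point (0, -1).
Nearest site = (1, 1)

The Voronoi cell of site s contains exactly those query points closer to s than to any other site. Compute squared distances from q = (0, -1) to each site:
  (1 − 0)² + (1 − -1)² = 5
  (2 − 0)² + (-3 − -1)² = 8
  (0 − 0)² + (2 − -1)² = 9
  (1 − 0)² + (-5 − -1)² = 17
  (-6 − 0)² + (5 − -1)² = 72
Minimum is attained by (1, 1), so q lies in its Voronoi cell.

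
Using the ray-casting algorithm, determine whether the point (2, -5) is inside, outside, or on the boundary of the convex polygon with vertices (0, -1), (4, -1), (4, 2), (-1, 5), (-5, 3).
The point (2, -5) lies strictly outside the polygon

Cast a horizontal ray to the right from the query point and count how many polygon edges it crosses (each edge strictly once or zero times, handled with the usual half-open convention). 
Parity of crossings → even ⇒ outside.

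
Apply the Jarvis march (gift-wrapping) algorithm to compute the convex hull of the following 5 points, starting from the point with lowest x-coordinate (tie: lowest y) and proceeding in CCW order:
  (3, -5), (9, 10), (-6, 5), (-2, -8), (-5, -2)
Hull (CCW) = [(-6, 5), (-5, -2), (-2, -8), (3, -5), (9, 10)]

Jarvis march: at each step, from the current hull vertex p, select the next vertex q as the point such that every other point lies strictly to the left of (or on) the directed line p → q. (Equivalently: for every other point r, the cross product (q − p) × (r − p) ≥ 0.)
Starting point (lowest x, tie lowest y): (-6, 5). Wrap until returning to start. Resulting hull: (-6, 5), (-5, -2), (-2, -8), (3, -5), (9, 10).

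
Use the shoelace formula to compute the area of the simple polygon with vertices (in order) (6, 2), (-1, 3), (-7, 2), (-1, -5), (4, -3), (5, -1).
Area = 63

Shoelace formula: Area = (1/2) |Σ_i (x_i · y_{i+1} − x_{i+1} · y_i)| (indices mod n). Compute each cross term:
  (6)(3) − (-1)(2) = 20
  (-1)(2) − (-7)(3) = 19
  (-7)(-5) − (-1)(2) = 37
  (-1)(-3) − (4)(-5) = 23
  (4)(-1) − (5)(-3) = 11
  (5)(2) − (6)(-1) = 16
Sum = 126, so (signed) Area = 126/2 = 63, |Area| = 63.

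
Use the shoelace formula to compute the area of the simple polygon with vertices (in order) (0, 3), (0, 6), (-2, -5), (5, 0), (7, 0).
Area = 29

Shoelace formula: Area = (1/2) |Σ_i (x_i · y_{i+1} − x_{i+1} · y_i)| (indices mod n). Compute each cross term:
  (0)(6) − (0)(3) = 0
  (0)(-5) − (-2)(6) = 12
  (-2)(0) − (5)(-5) = 25
  (5)(0) − (7)(0) = 0
  (7)(3) − (0)(0) = 21
Sum = 58, so (signed) Area = 58/2 = 29, |Area| = 29.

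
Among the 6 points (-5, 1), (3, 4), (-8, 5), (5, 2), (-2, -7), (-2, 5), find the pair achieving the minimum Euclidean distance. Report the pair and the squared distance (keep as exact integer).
Pair = ((3, 4), (5, 2)); squared distance = 8

Compute all C(6, 2) = 15 pairwise squared distances (x_i − x_j)² + (y_i − y_j)². The minimum is 8, attained by the pair ((3, 4), (5, 2)).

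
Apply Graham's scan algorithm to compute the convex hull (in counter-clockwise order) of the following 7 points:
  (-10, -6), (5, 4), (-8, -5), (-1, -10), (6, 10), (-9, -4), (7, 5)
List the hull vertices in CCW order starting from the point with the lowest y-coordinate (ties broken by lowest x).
Hull (CCW) = [(-1, -10), (7, 5), (6, 10), (-9, -4), (-10, -6)]

Graham scan procedure:
  1. Find the pivot p₀ = point with lowest y (tie → lowest x): (-1, -10).
  2. Sort the remaining points by polar angle around p₀.
  3. Walk through sorted points, maintaining a stack; pop the top while the last three entries make a non-left turn (cross product ≤ 0).
  4. Final stack is the convex hull in CCW order: (-1, -10), (7, 5), (6, 10), (-9, -4), (-10, -6).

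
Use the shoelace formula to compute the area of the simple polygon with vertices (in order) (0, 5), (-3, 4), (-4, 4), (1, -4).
Area = 18

Shoelace formula: Area = (1/2) |Σ_i (x_i · y_{i+1} − x_{i+1} · y_i)| (indices mod n). Compute each cross term:
  (0)(4) − (-3)(5) = 15
  (-3)(4) − (-4)(4) = 4
  (-4)(-4) − (1)(4) = 12
  (1)(5) − (0)(-4) = 5
Sum = 36, so (signed) Area = 36/2 = 18, |Area| = 18.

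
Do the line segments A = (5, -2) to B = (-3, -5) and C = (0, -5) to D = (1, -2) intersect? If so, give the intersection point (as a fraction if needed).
Yes; intersection at (3/7, -26/7) (t = 4/7 on AB, s = 3/7 on CD)

Parametrize AB as A + t(B − A) = (5 + -8 t, -2 + -3 t) and CD as C + s(D − C) = (0 + 1 s, -5 + 3 s). Solve the linear system for (t, s). Determinant = 21 ≠ 0, so a unique intersection of the containing lines exists. Solution: t = 4/7, s = 3/7 — both in [0, 1], so the segments cross. Intersection point: (3/7, -26/7).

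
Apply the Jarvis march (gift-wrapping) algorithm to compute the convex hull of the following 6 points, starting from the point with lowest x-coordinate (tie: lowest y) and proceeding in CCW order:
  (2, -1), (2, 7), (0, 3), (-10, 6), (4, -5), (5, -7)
Hull (CCW) = [(-10, 6), (5, -7), (2, 7)]

Jarvis march: at each step, from the current hull vertex p, select the next vertex q as the point such that every other point lies strictly to the left of (or on) the directed line p → q. (Equivalently: for every other point r, the cross product (q − p) × (r − p) ≥ 0.)
Starting point (lowest x, tie lowest y): (-10, 6). Wrap until returning to start. Resulting hull: (-10, 6), (5, -7), (2, 7).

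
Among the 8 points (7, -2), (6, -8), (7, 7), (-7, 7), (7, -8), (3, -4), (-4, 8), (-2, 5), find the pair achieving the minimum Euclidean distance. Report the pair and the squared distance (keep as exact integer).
Pair = ((6, -8), (7, -8)); squared distance = 1

Compute all C(8, 2) = 28 pairwise squared distances (x_i − x_j)² + (y_i − y_j)². The minimum is 1, attained by the pair ((6, -8), (7, -8)).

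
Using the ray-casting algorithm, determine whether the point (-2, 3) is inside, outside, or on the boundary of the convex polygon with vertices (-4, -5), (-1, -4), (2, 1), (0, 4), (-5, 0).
The point (-2, 3) lies strictly outside the polygon

Cast a horizontal ray to the right from the query point and count how many polygon edges it crosses (each edge strictly once or zero times, handled with the usual half-open convention). 
Parity of crossings → even ⇒ outside.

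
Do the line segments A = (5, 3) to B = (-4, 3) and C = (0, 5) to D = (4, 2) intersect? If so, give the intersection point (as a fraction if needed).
Yes; intersection at (8/3, 3) (t = 7/27 on AB, s = 2/3 on CD)

Parametrize AB as A + t(B − A) = (5 + -9 t, 3 + 0 t) and CD as C + s(D − C) = (0 + 4 s, 5 + -3 s). Solve the linear system for (t, s). Determinant = -27 ≠ 0, so a unique intersection of the containing lines exists. Solution: t = 7/27, s = 2/3 — both in [0, 1], so the segments cross. Intersection point: (8/3, 3).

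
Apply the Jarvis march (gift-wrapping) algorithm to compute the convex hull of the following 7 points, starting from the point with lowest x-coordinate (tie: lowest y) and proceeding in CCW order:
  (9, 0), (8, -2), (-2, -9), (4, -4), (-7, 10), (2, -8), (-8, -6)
Hull (CCW) = [(-8, -6), (-2, -9), (2, -8), (8, -2), (9, 0), (-7, 10)]

Jarvis march: at each step, from the current hull vertex p, select the next vertex q as the point such that every other point lies strictly to the left of (or on) the directed line p → q. (Equivalently: for every other point r, the cross product (q − p) × (r − p) ≥ 0.)
Starting point (lowest x, tie lowest y): (-8, -6). Wrap until returning to start. Resulting hull: (-8, -6), (-2, -9), (2, -8), (8, -2), (9, 0), (-7, 10).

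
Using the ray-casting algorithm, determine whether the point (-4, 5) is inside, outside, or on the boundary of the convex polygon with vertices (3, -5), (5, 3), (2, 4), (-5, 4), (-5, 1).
The point (-4, 5) lies strictly outside the polygon

Cast a horizontal ray to the right from the query point and count how many polygon edges it crosses (each edge strictly once or zero times, handled with the usual half-open convention). 
Parity of crossings → even ⇒ outside.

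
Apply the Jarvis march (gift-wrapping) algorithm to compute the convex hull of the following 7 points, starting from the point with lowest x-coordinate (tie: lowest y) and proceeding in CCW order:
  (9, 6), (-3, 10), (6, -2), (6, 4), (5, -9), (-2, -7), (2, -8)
Hull (CCW) = [(-3, 10), (-2, -7), (5, -9), (9, 6)]

Jarvis march: at each step, from the current hull vertex p, select the next vertex q as the point such that every other point lies strictly to the left of (or on) the directed line p → q. (Equivalently: for every other point r, the cross product (q − p) × (r − p) ≥ 0.)
Starting point (lowest x, tie lowest y): (-3, 10). Wrap until returning to start. Resulting hull: (-3, 10), (-2, -7), (5, -9), (9, 6).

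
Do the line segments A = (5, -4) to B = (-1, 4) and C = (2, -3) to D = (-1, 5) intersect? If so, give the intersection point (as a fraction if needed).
Yes; intersection at (-1/4, 3) (t = 7/8 on AB, s = 3/4 on CD)

Parametrize AB as A + t(B − A) = (5 + -6 t, -4 + 8 t) and CD as C + s(D − C) = (2 + -3 s, -3 + 8 s). Solve the linear system for (t, s). Determinant = 24 ≠ 0, so a unique intersection of the containing lines exists. Solution: t = 7/8, s = 3/4 — both in [0, 1], so the segments cross. Intersection point: (-1/4, 3).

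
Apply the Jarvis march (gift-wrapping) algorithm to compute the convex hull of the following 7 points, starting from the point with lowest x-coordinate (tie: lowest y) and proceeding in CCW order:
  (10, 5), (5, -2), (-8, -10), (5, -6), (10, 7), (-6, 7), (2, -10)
Hull (CCW) = [(-8, -10), (2, -10), (5, -6), (10, 5), (10, 7), (-6, 7)]

Jarvis march: at each step, from the current hull vertex p, select the next vertex q as the point such that every other point lies strictly to the left of (or on) the directed line p → q. (Equivalently: for every other point r, the cross product (q − p) × (r − p) ≥ 0.)
Starting point (lowest x, tie lowest y): (-8, -10). Wrap until returning to start. Resulting hull: (-8, -10), (2, -10), (5, -6), (10, 5), (10, 7), (-6, 7).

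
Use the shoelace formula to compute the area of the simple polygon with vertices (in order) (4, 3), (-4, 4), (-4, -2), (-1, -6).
Area = 95/2

Shoelace formula: Area = (1/2) |Σ_i (x_i · y_{i+1} − x_{i+1} · y_i)| (indices mod n). Compute each cross term:
  (4)(4) − (-4)(3) = 28
  (-4)(-2) − (-4)(4) = 24
  (-4)(-6) − (-1)(-2) = 22
  (-1)(3) − (4)(-6) = 21
Sum = 95, so (signed) Area = 95/2 = 95/2, |Area| = 95/2.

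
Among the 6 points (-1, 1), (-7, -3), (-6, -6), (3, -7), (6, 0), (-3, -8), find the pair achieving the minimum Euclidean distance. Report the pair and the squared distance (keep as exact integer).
Pair = ((-7, -3), (-6, -6)); squared distance = 10

Compute all C(6, 2) = 15 pairwise squared distances (x_i − x_j)² + (y_i − y_j)². The minimum is 10, attained by the pair ((-7, -3), (-6, -6)).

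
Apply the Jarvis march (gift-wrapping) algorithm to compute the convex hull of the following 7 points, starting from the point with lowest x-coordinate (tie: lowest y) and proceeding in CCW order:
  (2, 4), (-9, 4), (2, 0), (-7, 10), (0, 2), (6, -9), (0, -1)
Hull (CCW) = [(-9, 4), (6, -9), (2, 4), (-7, 10)]

Jarvis march: at each step, from the current hull vertex p, select the next vertex q as the point such that every other point lies strictly to the left of (or on) the directed line p → q. (Equivalently: for every other point r, the cross product (q − p) × (r − p) ≥ 0.)
Starting point (lowest x, tie lowest y): (-9, 4). Wrap until returning to start. Resulting hull: (-9, 4), (6, -9), (2, 4), (-7, 10).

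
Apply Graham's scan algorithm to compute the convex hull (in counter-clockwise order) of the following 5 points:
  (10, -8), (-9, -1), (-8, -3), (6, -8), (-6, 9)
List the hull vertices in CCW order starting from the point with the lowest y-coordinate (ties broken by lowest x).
Hull (CCW) = [(6, -8), (10, -8), (-6, 9), (-9, -1), (-8, -3)]

Graham scan procedure:
  1. Find the pivot p₀ = point with lowest y (tie → lowest x): (6, -8).
  2. Sort the remaining points by polar angle around p₀.
  3. Walk through sorted points, maintaining a stack; pop the top while the last three entries make a non-left turn (cross product ≤ 0).
  4. Final stack is the convex hull in CCW order: (6, -8), (10, -8), (-6, 9), (-9, -1), (-8, -3).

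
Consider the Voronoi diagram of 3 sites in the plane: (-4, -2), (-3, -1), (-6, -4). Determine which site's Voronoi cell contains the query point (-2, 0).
Nearest site = (-3, -1)

The Voronoi cell of site s contains exactly those query points closer to s than to any other site. Compute squared distances from q = (-2, 0) to each site:
  (-3 − -2)² + (-1 − 0)² = 2
  (-4 − -2)² + (-2 − 0)² = 8
  (-6 − -2)² + (-4 − 0)² = 32
Minimum is attained by (-3, -1), so q lies in its Voronoi cell.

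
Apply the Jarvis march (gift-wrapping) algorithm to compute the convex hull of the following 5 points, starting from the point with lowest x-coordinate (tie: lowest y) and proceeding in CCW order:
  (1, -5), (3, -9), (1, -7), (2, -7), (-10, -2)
Hull (CCW) = [(-10, -2), (3, -9), (1, -5)]

Jarvis march: at each step, from the current hull vertex p, select the next vertex q as the point such that every other point lies strictly to the left of (or on) the directed line p → q. (Equivalently: for every other point r, the cross product (q − p) × (r − p) ≥ 0.)
Starting point (lowest x, tie lowest y): (-10, -2). Wrap until returning to start. Resulting hull: (-10, -2), (3, -9), (1, -5).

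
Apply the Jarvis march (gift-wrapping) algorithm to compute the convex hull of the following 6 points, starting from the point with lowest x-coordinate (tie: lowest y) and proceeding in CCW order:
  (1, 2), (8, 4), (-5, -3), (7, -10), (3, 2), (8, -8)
Hull (CCW) = [(-5, -3), (7, -10), (8, -8), (8, 4), (1, 2)]

Jarvis march: at each step, from the current hull vertex p, select the next vertex q as the point such that every other point lies strictly to the left of (or on) the directed line p → q. (Equivalently: for every other point r, the cross product (q − p) × (r − p) ≥ 0.)
Starting point (lowest x, tie lowest y): (-5, -3). Wrap until returning to start. Resulting hull: (-5, -3), (7, -10), (8, -8), (8, 4), (1, 2).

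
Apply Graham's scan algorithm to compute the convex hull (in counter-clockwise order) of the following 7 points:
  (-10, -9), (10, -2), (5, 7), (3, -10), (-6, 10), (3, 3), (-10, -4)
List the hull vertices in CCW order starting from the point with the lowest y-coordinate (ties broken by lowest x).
Hull (CCW) = [(3, -10), (10, -2), (5, 7), (-6, 10), (-10, -4), (-10, -9)]

Graham scan procedure:
  1. Find the pivot p₀ = point with lowest y (tie → lowest x): (3, -10).
  2. Sort the remaining points by polar angle around p₀.
  3. Walk through sorted points, maintaining a stack; pop the top while the last three entries make a non-left turn (cross product ≤ 0).
  4. Final stack is the convex hull in CCW order: (3, -10), (10, -2), (5, 7), (-6, 10), (-10, -4), (-10, -9).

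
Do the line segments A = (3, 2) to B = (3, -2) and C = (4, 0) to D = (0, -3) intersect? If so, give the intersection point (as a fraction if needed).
Yes; intersection at (3, -3/4) (t = 11/16 on AB, s = 1/4 on CD)

Parametrize AB as A + t(B − A) = (3 + 0 t, 2 + -4 t) and CD as C + s(D − C) = (4 + -4 s, 0 + -3 s). Solve the linear system for (t, s). Determinant = 16 ≠ 0, so a unique intersection of the containing lines exists. Solution: t = 11/16, s = 1/4 — both in [0, 1], so the segments cross. Intersection point: (3, -3/4).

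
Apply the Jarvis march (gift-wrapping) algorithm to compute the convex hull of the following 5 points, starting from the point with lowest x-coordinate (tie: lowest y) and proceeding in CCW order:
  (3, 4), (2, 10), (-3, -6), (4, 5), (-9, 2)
Hull (CCW) = [(-9, 2), (-3, -6), (4, 5), (2, 10)]

Jarvis march: at each step, from the current hull vertex p, select the next vertex q as the point such that every other point lies strictly to the left of (or on) the directed line p → q. (Equivalently: for every other point r, the cross product (q − p) × (r − p) ≥ 0.)
Starting point (lowest x, tie lowest y): (-9, 2). Wrap until returning to start. Resulting hull: (-9, 2), (-3, -6), (4, 5), (2, 10).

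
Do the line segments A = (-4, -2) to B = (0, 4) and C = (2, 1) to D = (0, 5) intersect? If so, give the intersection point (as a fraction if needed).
No (intersection of containing lines falls outside at least one segment)

Parametrize and solve: t = 15/14, s = 6/7. At least one of these is outside [0, 1], so the segments do not intersect.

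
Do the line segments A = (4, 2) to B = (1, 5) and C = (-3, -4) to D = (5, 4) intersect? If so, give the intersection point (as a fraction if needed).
Yes; intersection at (7/2, 5/2) (t = 1/6 on AB, s = 13/16 on CD)

Parametrize AB as A + t(B − A) = (4 + -3 t, 2 + 3 t) and CD as C + s(D − C) = (-3 + 8 s, -4 + 8 s). Solve the linear system for (t, s). Determinant = 48 ≠ 0, so a unique intersection of the containing lines exists. Solution: t = 1/6, s = 13/16 — both in [0, 1], so the segments cross. Intersection point: (7/2, 5/2).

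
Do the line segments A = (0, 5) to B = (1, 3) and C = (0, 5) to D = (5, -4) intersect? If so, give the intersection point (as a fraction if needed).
Yes; intersection at (0, 5) (t = 0 on AB, s = 0 on CD)

Parametrize AB as A + t(B − A) = (0 + 1 t, 5 + -2 t) and CD as C + s(D − C) = (0 + 5 s, 5 + -9 s). Solve the linear system for (t, s). Determinant = -1 ≠ 0, so a unique intersection of the containing lines exists. Solution: t = 0, s = 0 — both in [0, 1], so the segments cross. Intersection point: (0, 5).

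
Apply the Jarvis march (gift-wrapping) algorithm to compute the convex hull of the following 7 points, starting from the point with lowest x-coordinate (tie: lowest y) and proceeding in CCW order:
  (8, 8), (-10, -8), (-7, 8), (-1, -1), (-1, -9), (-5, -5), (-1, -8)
Hull (CCW) = [(-10, -8), (-1, -9), (8, 8), (-7, 8)]

Jarvis march: at each step, from the current hull vertex p, select the next vertex q as the point such that every other point lies strictly to the left of (or on) the directed line p → q. (Equivalently: for every other point r, the cross product (q − p) × (r − p) ≥ 0.)
Starting point (lowest x, tie lowest y): (-10, -8). Wrap until returning to start. Resulting hull: (-10, -8), (-1, -9), (8, 8), (-7, 8).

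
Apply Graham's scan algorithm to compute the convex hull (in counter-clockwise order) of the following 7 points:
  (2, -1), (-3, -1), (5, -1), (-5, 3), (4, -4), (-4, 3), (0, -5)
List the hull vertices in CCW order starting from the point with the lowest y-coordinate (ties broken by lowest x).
Hull (CCW) = [(0, -5), (4, -4), (5, -1), (-4, 3), (-5, 3), (-3, -1)]

Graham scan procedure:
  1. Find the pivot p₀ = point with lowest y (tie → lowest x): (0, -5).
  2. Sort the remaining points by polar angle around p₀.
  3. Walk through sorted points, maintaining a stack; pop the top while the last three entries make a non-left turn (cross product ≤ 0).
  4. Final stack is the convex hull in CCW order: (0, -5), (4, -4), (5, -1), (-4, 3), (-5, 3), (-3, -1).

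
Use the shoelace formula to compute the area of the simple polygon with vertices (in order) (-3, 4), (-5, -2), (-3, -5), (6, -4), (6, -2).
Area = 117/2

Shoelace formula: Area = (1/2) |Σ_i (x_i · y_{i+1} − x_{i+1} · y_i)| (indices mod n). Compute each cross term:
  (-3)(-2) − (-5)(4) = 26
  (-5)(-5) − (-3)(-2) = 19
  (-3)(-4) − (6)(-5) = 42
  (6)(-2) − (6)(-4) = 12
  (6)(4) − (-3)(-2) = 18
Sum = 117, so (signed) Area = 117/2 = 117/2, |Area| = 117/2.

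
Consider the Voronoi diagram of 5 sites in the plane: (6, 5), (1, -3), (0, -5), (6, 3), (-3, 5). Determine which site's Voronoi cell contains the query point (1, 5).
Nearest site = (-3, 5)

The Voronoi cell of site s contains exactly those query points closer to s than to any other site. Compute squared distances from q = (1, 5) to each site:
  (-3 − 1)² + (5 − 5)² = 16
  (6 − 1)² + (5 − 5)² = 25
  (6 − 1)² + (3 − 5)² = 29
  (1 − 1)² + (-3 − 5)² = 64
  (0 − 1)² + (-5 − 5)² = 101
Minimum is attained by (-3, 5), so q lies in its Voronoi cell.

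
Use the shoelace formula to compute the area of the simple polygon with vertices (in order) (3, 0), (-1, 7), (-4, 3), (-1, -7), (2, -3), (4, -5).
Area = 111/2

Shoelace formula: Area = (1/2) |Σ_i (x_i · y_{i+1} − x_{i+1} · y_i)| (indices mod n). Compute each cross term:
  (3)(7) − (-1)(0) = 21
  (-1)(3) − (-4)(7) = 25
  (-4)(-7) − (-1)(3) = 31
  (-1)(-3) − (2)(-7) = 17
  (2)(-5) − (4)(-3) = 2
  (4)(0) − (3)(-5) = 15
Sum = 111, so (signed) Area = 111/2 = 111/2, |Area| = 111/2.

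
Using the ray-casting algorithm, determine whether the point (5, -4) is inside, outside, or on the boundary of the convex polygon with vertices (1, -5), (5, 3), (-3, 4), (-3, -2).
The point (5, -4) lies strictly outside the polygon

Cast a horizontal ray to the right from the query point and count how many polygon edges it crosses (each edge strictly once or zero times, handled with the usual half-open convention). 
Parity of crossings → even ⇒ outside.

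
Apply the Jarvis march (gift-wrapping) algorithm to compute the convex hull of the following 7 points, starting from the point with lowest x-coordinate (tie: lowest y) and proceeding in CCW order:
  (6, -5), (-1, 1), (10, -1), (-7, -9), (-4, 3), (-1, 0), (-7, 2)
Hull (CCW) = [(-7, -9), (6, -5), (10, -1), (-4, 3), (-7, 2)]

Jarvis march: at each step, from the current hull vertex p, select the next vertex q as the point such that every other point lies strictly to the left of (or on) the directed line p → q. (Equivalently: for every other point r, the cross product (q − p) × (r − p) ≥ 0.)
Starting point (lowest x, tie lowest y): (-7, -9). Wrap until returning to start. Resulting hull: (-7, -9), (6, -5), (10, -1), (-4, 3), (-7, 2).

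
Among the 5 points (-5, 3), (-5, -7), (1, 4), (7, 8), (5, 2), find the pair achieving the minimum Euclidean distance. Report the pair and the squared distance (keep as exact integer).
Pair = ((1, 4), (5, 2)); squared distance = 20

Compute all C(5, 2) = 10 pairwise squared distances (x_i − x_j)² + (y_i − y_j)². The minimum is 20, attained by the pair ((1, 4), (5, 2)).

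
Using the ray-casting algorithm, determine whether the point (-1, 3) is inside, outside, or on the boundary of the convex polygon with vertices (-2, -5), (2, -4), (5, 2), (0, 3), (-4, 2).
The point (-1, 3) lies strictly outside the polygon

Cast a horizontal ray to the right from the query point and count how many polygon edges it crosses (each edge strictly once or zero times, handled with the usual half-open convention). 
Parity of crossings → even ⇒ outside.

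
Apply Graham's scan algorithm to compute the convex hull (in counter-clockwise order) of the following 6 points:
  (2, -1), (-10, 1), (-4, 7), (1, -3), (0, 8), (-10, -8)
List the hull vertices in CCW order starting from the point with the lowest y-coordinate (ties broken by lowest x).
Hull (CCW) = [(-10, -8), (1, -3), (2, -1), (0, 8), (-4, 7), (-10, 1)]

Graham scan procedure:
  1. Find the pivot p₀ = point with lowest y (tie → lowest x): (-10, -8).
  2. Sort the remaining points by polar angle around p₀.
  3. Walk through sorted points, maintaining a stack; pop the top while the last three entries make a non-left turn (cross product ≤ 0).
  4. Final stack is the convex hull in CCW order: (-10, -8), (1, -3), (2, -1), (0, 8), (-4, 7), (-10, 1).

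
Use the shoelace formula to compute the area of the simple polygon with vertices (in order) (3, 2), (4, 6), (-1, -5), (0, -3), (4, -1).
Area = 11

Shoelace formula: Area = (1/2) |Σ_i (x_i · y_{i+1} − x_{i+1} · y_i)| (indices mod n). Compute each cross term:
  (3)(6) − (4)(2) = 10
  (4)(-5) − (-1)(6) = -14
  (-1)(-3) − (0)(-5) = 3
  (0)(-1) − (4)(-3) = 12
  (4)(2) − (3)(-1) = 11
Sum = 22, so (signed) Area = 22/2 = 11, |Area| = 11.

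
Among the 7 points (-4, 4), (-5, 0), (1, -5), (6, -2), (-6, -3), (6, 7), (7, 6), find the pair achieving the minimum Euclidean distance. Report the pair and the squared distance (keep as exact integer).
Pair = ((6, 7), (7, 6)); squared distance = 2

Compute all C(7, 2) = 21 pairwise squared distances (x_i − x_j)² + (y_i − y_j)². The minimum is 2, attained by the pair ((6, 7), (7, 6)).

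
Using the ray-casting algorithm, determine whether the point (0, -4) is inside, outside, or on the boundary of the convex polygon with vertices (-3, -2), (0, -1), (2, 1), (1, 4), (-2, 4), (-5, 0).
The point (0, -4) lies strictly outside the polygon

Cast a horizontal ray to the right from the query point and count how many polygon edges it crosses (each edge strictly once or zero times, handled with the usual half-open convention). 
Parity of crossings → even ⇒ outside.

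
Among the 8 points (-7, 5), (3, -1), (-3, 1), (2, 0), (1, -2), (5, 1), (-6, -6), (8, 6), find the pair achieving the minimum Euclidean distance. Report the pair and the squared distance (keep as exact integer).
Pair = ((3, -1), (2, 0)); squared distance = 2

Compute all C(8, 2) = 28 pairwise squared distances (x_i − x_j)² + (y_i − y_j)². The minimum is 2, attained by the pair ((3, -1), (2, 0)).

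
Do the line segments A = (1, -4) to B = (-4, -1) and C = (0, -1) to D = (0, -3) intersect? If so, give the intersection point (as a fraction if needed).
No (intersection of containing lines falls outside at least one segment)

Parametrize and solve: t = 1/5, s = 6/5. At least one of these is outside [0, 1], so the segments do not intersect.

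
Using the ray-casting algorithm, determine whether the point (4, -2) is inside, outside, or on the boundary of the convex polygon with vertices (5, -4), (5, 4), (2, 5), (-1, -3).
The point (4, -2) lies strictly inside the polygon

Cast a horizontal ray to the right from the query point and count how many polygon edges it crosses (each edge strictly once or zero times, handled with the usual half-open convention). 
Parity of crossings → odd ⇒ inside.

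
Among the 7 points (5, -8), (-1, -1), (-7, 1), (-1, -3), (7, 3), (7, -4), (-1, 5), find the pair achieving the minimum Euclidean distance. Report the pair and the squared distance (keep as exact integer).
Pair = ((-1, -1), (-1, -3)); squared distance = 4

Compute all C(7, 2) = 21 pairwise squared distances (x_i − x_j)² + (y_i − y_j)². The minimum is 4, attained by the pair ((-1, -1), (-1, -3)).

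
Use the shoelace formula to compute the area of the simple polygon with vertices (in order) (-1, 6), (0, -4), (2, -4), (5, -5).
Area = 47/2

Shoelace formula: Area = (1/2) |Σ_i (x_i · y_{i+1} − x_{i+1} · y_i)| (indices mod n). Compute each cross term:
  (-1)(-4) − (0)(6) = 4
  (0)(-4) − (2)(-4) = 8
  (2)(-5) − (5)(-4) = 10
  (5)(6) − (-1)(-5) = 25
Sum = 47, so (signed) Area = 47/2 = 47/2, |Area| = 47/2.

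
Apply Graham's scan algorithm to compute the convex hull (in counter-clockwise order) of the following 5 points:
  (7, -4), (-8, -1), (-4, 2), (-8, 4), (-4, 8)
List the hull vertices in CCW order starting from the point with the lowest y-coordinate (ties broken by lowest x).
Hull (CCW) = [(7, -4), (-4, 8), (-8, 4), (-8, -1)]

Graham scan procedure:
  1. Find the pivot p₀ = point with lowest y (tie → lowest x): (7, -4).
  2. Sort the remaining points by polar angle around p₀.
  3. Walk through sorted points, maintaining a stack; pop the top while the last three entries make a non-left turn (cross product ≤ 0).
  4. Final stack is the convex hull in CCW order: (7, -4), (-4, 8), (-8, 4), (-8, -1).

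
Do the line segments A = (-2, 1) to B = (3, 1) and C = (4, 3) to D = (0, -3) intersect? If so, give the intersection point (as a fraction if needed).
Yes; intersection at (8/3, 1) (t = 14/15 on AB, s = 1/3 on CD)

Parametrize AB as A + t(B − A) = (-2 + 5 t, 1 + 0 t) and CD as C + s(D − C) = (4 + -4 s, 3 + -6 s). Solve the linear system for (t, s). Determinant = 30 ≠ 0, so a unique intersection of the containing lines exists. Solution: t = 14/15, s = 1/3 — both in [0, 1], so the segments cross. Intersection point: (8/3, 1).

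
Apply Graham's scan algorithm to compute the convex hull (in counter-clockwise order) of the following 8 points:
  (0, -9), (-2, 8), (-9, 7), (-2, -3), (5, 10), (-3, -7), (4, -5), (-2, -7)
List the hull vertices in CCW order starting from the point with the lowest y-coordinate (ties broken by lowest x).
Hull (CCW) = [(0, -9), (4, -5), (5, 10), (-9, 7), (-3, -7)]

Graham scan procedure:
  1. Find the pivot p₀ = point with lowest y (tie → lowest x): (0, -9).
  2. Sort the remaining points by polar angle around p₀.
  3. Walk through sorted points, maintaining a stack; pop the top while the last three entries make a non-left turn (cross product ≤ 0).
  4. Final stack is the convex hull in CCW order: (0, -9), (4, -5), (5, 10), (-9, 7), (-3, -7).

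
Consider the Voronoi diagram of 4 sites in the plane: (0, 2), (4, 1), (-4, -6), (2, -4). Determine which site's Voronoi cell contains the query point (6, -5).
Nearest site = (2, -4)

The Voronoi cell of site s contains exactly those query points closer to s than to any other site. Compute squared distances from q = (6, -5) to each site:
  (2 − 6)² + (-4 − -5)² = 17
  (4 − 6)² + (1 − -5)² = 40
  (0 − 6)² + (2 − -5)² = 85
  (-4 − 6)² + (-6 − -5)² = 101
Minimum is attained by (2, -4), so q lies in its Voronoi cell.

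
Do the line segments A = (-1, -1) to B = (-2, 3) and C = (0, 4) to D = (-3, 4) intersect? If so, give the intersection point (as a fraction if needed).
No (intersection of containing lines falls outside at least one segment)

Parametrize and solve: t = 5/4, s = 3/4. At least one of these is outside [0, 1], so the segments do not intersect.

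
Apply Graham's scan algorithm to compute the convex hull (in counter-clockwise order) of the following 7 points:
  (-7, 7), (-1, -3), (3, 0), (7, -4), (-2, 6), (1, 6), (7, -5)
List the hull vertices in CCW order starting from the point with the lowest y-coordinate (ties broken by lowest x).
Hull (CCW) = [(7, -5), (7, -4), (1, 6), (-7, 7), (-1, -3)]

Graham scan procedure:
  1. Find the pivot p₀ = point with lowest y (tie → lowest x): (7, -5).
  2. Sort the remaining points by polar angle around p₀.
  3. Walk through sorted points, maintaining a stack; pop the top while the last three entries make a non-left turn (cross product ≤ 0).
  4. Final stack is the convex hull in CCW order: (7, -5), (7, -4), (1, 6), (-7, 7), (-1, -3).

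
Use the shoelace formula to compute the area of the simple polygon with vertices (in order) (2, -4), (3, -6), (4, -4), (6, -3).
Area = 3

Shoelace formula: Area = (1/2) |Σ_i (x_i · y_{i+1} − x_{i+1} · y_i)| (indices mod n). Compute each cross term:
  (2)(-6) − (3)(-4) = 0
  (3)(-4) − (4)(-6) = 12
  (4)(-3) − (6)(-4) = 12
  (6)(-4) − (2)(-3) = -18
Sum = 6, so (signed) Area = 6/2 = 3, |Area| = 3.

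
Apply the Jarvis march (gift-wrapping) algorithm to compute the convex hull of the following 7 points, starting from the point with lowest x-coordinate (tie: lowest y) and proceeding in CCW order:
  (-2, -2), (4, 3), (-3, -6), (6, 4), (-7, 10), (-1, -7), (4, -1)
Hull (CCW) = [(-7, 10), (-3, -6), (-1, -7), (4, -1), (6, 4)]

Jarvis march: at each step, from the current hull vertex p, select the next vertex q as the point such that every other point lies strictly to the left of (or on) the directed line p → q. (Equivalently: for every other point r, the cross product (q − p) × (r − p) ≥ 0.)
Starting point (lowest x, tie lowest y): (-7, 10). Wrap until returning to start. Resulting hull: (-7, 10), (-3, -6), (-1, -7), (4, -1), (6, 4).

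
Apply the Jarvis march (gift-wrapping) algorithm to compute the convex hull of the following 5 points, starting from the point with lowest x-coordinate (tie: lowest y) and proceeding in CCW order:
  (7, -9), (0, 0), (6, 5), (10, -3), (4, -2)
Hull (CCW) = [(0, 0), (7, -9), (10, -3), (6, 5)]

Jarvis march: at each step, from the current hull vertex p, select the next vertex q as the point such that every other point lies strictly to the left of (or on) the directed line p → q. (Equivalently: for every other point r, the cross product (q − p) × (r − p) ≥ 0.)
Starting point (lowest x, tie lowest y): (0, 0). Wrap until returning to start. Resulting hull: (0, 0), (7, -9), (10, -3), (6, 5).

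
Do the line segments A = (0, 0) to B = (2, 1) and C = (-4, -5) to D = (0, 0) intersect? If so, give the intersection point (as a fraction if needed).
Yes; intersection at (0, 0) (t = 0 on AB, s = 1 on CD)

Parametrize AB as A + t(B − A) = (0 + 2 t, 0 + 1 t) and CD as C + s(D − C) = (-4 + 4 s, -5 + 5 s). Solve the linear system for (t, s). Determinant = -6 ≠ 0, so a unique intersection of the containing lines exists. Solution: t = 0, s = 1 — both in [0, 1], so the segments cross. Intersection point: (0, 0).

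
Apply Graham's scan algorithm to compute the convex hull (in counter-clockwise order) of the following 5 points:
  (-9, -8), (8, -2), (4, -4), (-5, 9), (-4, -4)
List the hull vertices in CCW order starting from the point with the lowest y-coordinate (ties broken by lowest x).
Hull (CCW) = [(-9, -8), (4, -4), (8, -2), (-5, 9)]

Graham scan procedure:
  1. Find the pivot p₀ = point with lowest y (tie → lowest x): (-9, -8).
  2. Sort the remaining points by polar angle around p₀.
  3. Walk through sorted points, maintaining a stack; pop the top while the last three entries make a non-left turn (cross product ≤ 0).
  4. Final stack is the convex hull in CCW order: (-9, -8), (4, -4), (8, -2), (-5, 9).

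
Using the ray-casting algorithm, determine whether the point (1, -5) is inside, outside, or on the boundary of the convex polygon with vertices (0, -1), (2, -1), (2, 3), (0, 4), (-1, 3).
The point (1, -5) lies strictly outside the polygon

Cast a horizontal ray to the right from the query point and count how many polygon edges it crosses (each edge strictly once or zero times, handled with the usual half-open convention). 
Parity of crossings → even ⇒ outside.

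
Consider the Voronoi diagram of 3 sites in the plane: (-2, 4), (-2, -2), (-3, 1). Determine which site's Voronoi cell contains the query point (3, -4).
Nearest site = (-2, -2)

The Voronoi cell of site s contains exactly those query points closer to s than to any other site. Compute squared distances from q = (3, -4) to each site:
  (-2 − 3)² + (-2 − -4)² = 29
  (-3 − 3)² + (1 − -4)² = 61
  (-2 − 3)² + (4 − -4)² = 89
Minimum is attained by (-2, -2), so q lies in its Voronoi cell.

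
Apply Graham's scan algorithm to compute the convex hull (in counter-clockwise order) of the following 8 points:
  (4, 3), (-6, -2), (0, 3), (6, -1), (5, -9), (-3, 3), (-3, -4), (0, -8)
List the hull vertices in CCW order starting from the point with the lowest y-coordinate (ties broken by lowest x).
Hull (CCW) = [(5, -9), (6, -1), (4, 3), (-3, 3), (-6, -2), (0, -8)]

Graham scan procedure:
  1. Find the pivot p₀ = point with lowest y (tie → lowest x): (5, -9).
  2. Sort the remaining points by polar angle around p₀.
  3. Walk through sorted points, maintaining a stack; pop the top while the last three entries make a non-left turn (cross product ≤ 0).
  4. Final stack is the convex hull in CCW order: (5, -9), (6, -1), (4, 3), (-3, 3), (-6, -2), (0, -8).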